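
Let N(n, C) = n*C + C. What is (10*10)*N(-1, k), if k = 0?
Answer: 0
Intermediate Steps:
N(n, C) = C + C*n (N(n, C) = C*n + C = C + C*n)
(10*10)*N(-1, k) = (10*10)*(0*(1 - 1)) = 100*(0*0) = 100*0 = 0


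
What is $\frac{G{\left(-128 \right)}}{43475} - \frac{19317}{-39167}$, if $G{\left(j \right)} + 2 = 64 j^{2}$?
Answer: $\frac{41909304433}{1702785325} \approx 24.612$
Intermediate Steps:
$G{\left(j \right)} = -2 + 64 j^{2}$
$\frac{G{\left(-128 \right)}}{43475} - \frac{19317}{-39167} = \frac{-2 + 64 \left(-128\right)^{2}}{43475} - \frac{19317}{-39167} = \left(-2 + 64 \cdot 16384\right) \frac{1}{43475} - - \frac{19317}{39167} = \left(-2 + 1048576\right) \frac{1}{43475} + \frac{19317}{39167} = 1048574 \cdot \frac{1}{43475} + \frac{19317}{39167} = \frac{1048574}{43475} + \frac{19317}{39167} = \frac{41909304433}{1702785325}$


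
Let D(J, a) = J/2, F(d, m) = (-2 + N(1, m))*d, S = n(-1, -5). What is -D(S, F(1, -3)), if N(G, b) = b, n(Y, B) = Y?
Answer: 1/2 ≈ 0.50000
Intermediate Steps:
S = -1
F(d, m) = d*(-2 + m) (F(d, m) = (-2 + m)*d = d*(-2 + m))
D(J, a) = J/2 (D(J, a) = J*(1/2) = J/2)
-D(S, F(1, -3)) = -(-1)/2 = -1*(-1/2) = 1/2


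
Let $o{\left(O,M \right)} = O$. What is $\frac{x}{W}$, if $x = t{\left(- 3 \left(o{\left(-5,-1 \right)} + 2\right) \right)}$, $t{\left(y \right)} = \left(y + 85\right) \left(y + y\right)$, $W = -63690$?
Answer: $- \frac{282}{10615} \approx -0.026566$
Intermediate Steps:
$t{\left(y \right)} = 2 y \left(85 + y\right)$ ($t{\left(y \right)} = \left(85 + y\right) 2 y = 2 y \left(85 + y\right)$)
$x = 1692$ ($x = 2 \left(- 3 \left(-5 + 2\right)\right) \left(85 - 3 \left(-5 + 2\right)\right) = 2 \left(\left(-3\right) \left(-3\right)\right) \left(85 - -9\right) = 2 \cdot 9 \left(85 + 9\right) = 2 \cdot 9 \cdot 94 = 1692$)
$\frac{x}{W} = \frac{1692}{-63690} = 1692 \left(- \frac{1}{63690}\right) = - \frac{282}{10615}$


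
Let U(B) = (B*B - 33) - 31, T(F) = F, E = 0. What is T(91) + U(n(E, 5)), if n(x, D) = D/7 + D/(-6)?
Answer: 47653/1764 ≈ 27.014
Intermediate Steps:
n(x, D) = -D/42 (n(x, D) = D*(⅐) + D*(-⅙) = D/7 - D/6 = -D/42)
U(B) = -64 + B² (U(B) = (B² - 33) - 31 = (-33 + B²) - 31 = -64 + B²)
T(91) + U(n(E, 5)) = 91 + (-64 + (-1/42*5)²) = 91 + (-64 + (-5/42)²) = 91 + (-64 + 25/1764) = 91 - 112871/1764 = 47653/1764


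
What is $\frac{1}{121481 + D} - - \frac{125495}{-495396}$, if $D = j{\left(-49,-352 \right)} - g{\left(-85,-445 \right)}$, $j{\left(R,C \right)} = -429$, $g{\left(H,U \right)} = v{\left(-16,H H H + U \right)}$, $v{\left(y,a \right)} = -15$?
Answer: $- \frac{15192807769}{59976107532} \approx -0.25331$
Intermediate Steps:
$g{\left(H,U \right)} = -15$
$D = -414$ ($D = -429 - -15 = -429 + 15 = -414$)
$\frac{1}{121481 + D} - - \frac{125495}{-495396} = \frac{1}{121481 - 414} - - \frac{125495}{-495396} = \frac{1}{121067} - \left(-125495\right) \left(- \frac{1}{495396}\right) = \frac{1}{121067} - \frac{125495}{495396} = - \frac{15192807769}{59976107532}$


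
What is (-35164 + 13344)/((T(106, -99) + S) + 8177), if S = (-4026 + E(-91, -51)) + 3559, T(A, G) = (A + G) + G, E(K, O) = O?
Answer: -21820/7567 ≈ -2.8836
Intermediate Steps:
T(A, G) = A + 2*G
S = -518 (S = (-4026 - 51) + 3559 = -4077 + 3559 = -518)
(-35164 + 13344)/((T(106, -99) + S) + 8177) = (-35164 + 13344)/(((106 + 2*(-99)) - 518) + 8177) = -21820/(((106 - 198) - 518) + 8177) = -21820/((-92 - 518) + 8177) = -21820/(-610 + 8177) = -21820/7567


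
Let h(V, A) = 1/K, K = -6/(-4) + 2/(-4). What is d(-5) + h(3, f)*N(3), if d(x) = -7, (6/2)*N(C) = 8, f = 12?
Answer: -13/3 ≈ -4.3333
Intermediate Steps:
N(C) = 8/3 (N(C) = (1/3)*8 = 8/3)
K = 1 (K = -6*(-1/4) + 2*(-1/4) = 3/2 - 1/2 = 1)
h(V, A) = 1 (h(V, A) = 1/1 = 1)
d(-5) + h(3, f)*N(3) = -7 + 1*(8/3) = -7 + 8/3 = -13/3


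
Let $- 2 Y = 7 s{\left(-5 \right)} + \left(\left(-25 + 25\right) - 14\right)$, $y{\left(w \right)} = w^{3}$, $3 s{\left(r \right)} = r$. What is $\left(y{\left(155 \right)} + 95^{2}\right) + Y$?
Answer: $\frac{22397477}{6} \approx 3.7329 \cdot 10^{6}$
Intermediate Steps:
$s{\left(r \right)} = \frac{r}{3}$
$Y = \frac{77}{6}$ ($Y = - \frac{7 \cdot \frac{1}{3} \left(-5\right) + \left(\left(-25 + 25\right) - 14\right)}{2} = - \frac{7 \left(- \frac{5}{3}\right) + \left(0 - 14\right)}{2} = - \frac{- \frac{35}{3} - 14}{2} = \left(- \frac{1}{2}\right) \left(- \frac{77}{3}\right) = \frac{77}{6} \approx 12.833$)
$\left(y{\left(155 \right)} + 95^{2}\right) + Y = \left(155^{3} + 95^{2}\right) + \frac{77}{6} = \left(3723875 + 9025\right) + \frac{77}{6} = 3732900 + \frac{77}{6} = \frac{22397477}{6}$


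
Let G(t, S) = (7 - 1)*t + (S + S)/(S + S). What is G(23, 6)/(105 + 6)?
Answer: 139/111 ≈ 1.2523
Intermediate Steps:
G(t, S) = 1 + 6*t (G(t, S) = 6*t + (2*S)/((2*S)) = 6*t + (2*S)*(1/(2*S)) = 6*t + 1 = 1 + 6*t)
G(23, 6)/(105 + 6) = (1 + 6*23)/(105 + 6) = (1 + 138)/111 = 139*(1/111) = 139/111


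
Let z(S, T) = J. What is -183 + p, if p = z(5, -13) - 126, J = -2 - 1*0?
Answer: -311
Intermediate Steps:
J = -2 (J = -2 + 0 = -2)
z(S, T) = -2
p = -128 (p = -2 - 126 = -128)
-183 + p = -183 - 128 = -311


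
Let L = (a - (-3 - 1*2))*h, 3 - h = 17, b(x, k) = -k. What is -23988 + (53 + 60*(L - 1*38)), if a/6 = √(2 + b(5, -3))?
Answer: -30415 - 5040*√5 ≈ -41685.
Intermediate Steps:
h = -14 (h = 3 - 1*17 = 3 - 17 = -14)
a = 6*√5 (a = 6*√(2 - 1*(-3)) = 6*√(2 + 3) = 6*√5 ≈ 13.416)
L = -70 - 84*√5 (L = (6*√5 - (-3 - 1*2))*(-14) = (6*√5 - (-3 - 2))*(-14) = (6*√5 - 1*(-5))*(-14) = (6*√5 + 5)*(-14) = (5 + 6*√5)*(-14) = -70 - 84*√5 ≈ -257.83)
-23988 + (53 + 60*(L - 1*38)) = -23988 + (53 + 60*((-70 - 84*√5) - 1*38)) = -23988 + (53 + 60*((-70 - 84*√5) - 38)) = -23988 + (53 + 60*(-108 - 84*√5)) = -23988 + (53 + (-6480 - 5040*√5)) = -23988 + (-6427 - 5040*√5) = -30415 - 5040*√5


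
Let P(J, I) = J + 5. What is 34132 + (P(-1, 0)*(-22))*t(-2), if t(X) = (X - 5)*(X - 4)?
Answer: 30436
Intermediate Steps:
P(J, I) = 5 + J
t(X) = (-5 + X)*(-4 + X)
34132 + (P(-1, 0)*(-22))*t(-2) = 34132 + ((5 - 1)*(-22))*(20 + (-2)² - 9*(-2)) = 34132 + (4*(-22))*(20 + 4 + 18) = 34132 - 88*42 = 34132 - 3696 = 30436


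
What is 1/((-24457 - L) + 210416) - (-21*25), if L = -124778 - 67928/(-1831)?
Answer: 298668049306/568891519 ≈ 525.00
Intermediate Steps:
L = -228400590/1831 (L = -124778 - 67928*(-1/1831) = -124778 + 67928/1831 = -228400590/1831 ≈ -1.2474e+5)
1/((-24457 - L) + 210416) - (-21*25) = 1/((-24457 - 1*(-228400590/1831)) + 210416) - (-21*25) = 1/((-24457 + 228400590/1831) + 210416) - (-525) = 1/(183619823/1831 + 210416) - 1*(-525) = 1/(568891519/1831) + 525 = 1831/568891519 + 525 = 298668049306/568891519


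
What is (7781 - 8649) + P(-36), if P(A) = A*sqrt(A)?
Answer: -868 - 216*I ≈ -868.0 - 216.0*I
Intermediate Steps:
P(A) = A**(3/2)
(7781 - 8649) + P(-36) = (7781 - 8649) + (-36)**(3/2) = -868 - 216*I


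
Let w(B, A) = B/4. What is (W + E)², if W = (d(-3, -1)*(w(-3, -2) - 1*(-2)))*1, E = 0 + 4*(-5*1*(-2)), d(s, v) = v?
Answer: 24025/16 ≈ 1501.6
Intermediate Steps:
w(B, A) = B/4 (w(B, A) = B*(¼) = B/4)
E = 40 (E = 0 + 4*(-5*(-2)) = 0 + 4*10 = 0 + 40 = 40)
W = -5/4 (W = -((¼)*(-3) - 1*(-2))*1 = -(-¾ + 2)*1 = -1*5/4*1 = -5/4*1 = -5/4 ≈ -1.2500)
(W + E)² = (-5/4 + 40)² = (155/4)² = 24025/16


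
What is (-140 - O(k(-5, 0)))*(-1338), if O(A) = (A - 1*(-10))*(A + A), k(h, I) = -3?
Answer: 131124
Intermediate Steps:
O(A) = 2*A*(10 + A) (O(A) = (A + 10)*(2*A) = (10 + A)*(2*A) = 2*A*(10 + A))
(-140 - O(k(-5, 0)))*(-1338) = (-140 - 2*(-3)*(10 - 3))*(-1338) = (-140 - 2*(-3)*7)*(-1338) = (-140 - 1*(-42))*(-1338) = (-140 + 42)*(-1338) = -98*(-1338) = 131124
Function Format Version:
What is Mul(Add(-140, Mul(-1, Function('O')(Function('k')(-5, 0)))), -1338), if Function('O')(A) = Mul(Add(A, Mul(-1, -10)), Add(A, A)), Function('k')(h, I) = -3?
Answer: 131124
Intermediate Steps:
Function('O')(A) = Mul(2, A, Add(10, A)) (Function('O')(A) = Mul(Add(A, 10), Mul(2, A)) = Mul(Add(10, A), Mul(2, A)) = Mul(2, A, Add(10, A)))
Mul(Add(-140, Mul(-1, Function('O')(Function('k')(-5, 0)))), -1338) = Mul(Add(-140, Mul(-1, Mul(2, -3, Add(10, -3)))), -1338) = Mul(Add(-140, Mul(-1, Mul(2, -3, 7))), -1338) = Mul(Add(-140, Mul(-1, -42)), -1338) = Mul(Add(-140, 42), -1338) = Mul(-98, -1338) = 131124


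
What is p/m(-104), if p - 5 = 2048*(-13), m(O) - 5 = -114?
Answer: 26619/109 ≈ 244.21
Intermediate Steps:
m(O) = -109 (m(O) = 5 - 114 = -109)
p = -26619 (p = 5 + 2048*(-13) = 5 - 26624 = -26619)
p/m(-104) = -26619/(-109) = -26619*(-1/109) = 26619/109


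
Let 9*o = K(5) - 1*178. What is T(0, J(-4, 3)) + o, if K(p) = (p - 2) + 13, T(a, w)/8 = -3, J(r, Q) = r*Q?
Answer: -42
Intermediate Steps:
J(r, Q) = Q*r
T(a, w) = -24 (T(a, w) = 8*(-3) = -24)
K(p) = 11 + p (K(p) = (-2 + p) + 13 = 11 + p)
o = -18 (o = ((11 + 5) - 1*178)/9 = (16 - 178)/9 = (⅑)*(-162) = -18)
T(0, J(-4, 3)) + o = -24 - 18 = -42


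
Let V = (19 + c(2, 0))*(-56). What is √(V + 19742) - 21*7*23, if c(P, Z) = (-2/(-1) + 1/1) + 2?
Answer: -3381 + √18398 ≈ -3245.4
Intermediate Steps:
c(P, Z) = 5 (c(P, Z) = (-2*(-1) + 1*1) + 2 = (2 + 1) + 2 = 3 + 2 = 5)
V = -1344 (V = (19 + 5)*(-56) = 24*(-56) = -1344)
√(V + 19742) - 21*7*23 = √(-1344 + 19742) - 21*7*23 = √18398 - 147*23 = √18398 - 3381 = -3381 + √18398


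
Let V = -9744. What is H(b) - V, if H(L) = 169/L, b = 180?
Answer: 1754089/180 ≈ 9744.9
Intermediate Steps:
H(b) - V = 169/180 - 1*(-9744) = 169*(1/180) + 9744 = 169/180 + 9744 = 1754089/180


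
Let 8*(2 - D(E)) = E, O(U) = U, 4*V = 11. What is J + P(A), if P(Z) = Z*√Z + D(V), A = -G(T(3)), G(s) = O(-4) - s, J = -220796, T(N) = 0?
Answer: -7065163/32 ≈ -2.2079e+5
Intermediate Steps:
V = 11/4 (V = (¼)*11 = 11/4 ≈ 2.7500)
G(s) = -4 - s
D(E) = 2 - E/8
A = 4 (A = -(-4 - 1*0) = -(-4 + 0) = -1*(-4) = 4)
P(Z) = 53/32 + Z^(3/2) (P(Z) = Z*√Z + (2 - ⅛*11/4) = Z^(3/2) + (2 - 11/32) = Z^(3/2) + 53/32 = 53/32 + Z^(3/2))
J + P(A) = -220796 + (53/32 + 4^(3/2)) = -220796 + (53/32 + 8) = -220796 + 309/32 = -7065163/32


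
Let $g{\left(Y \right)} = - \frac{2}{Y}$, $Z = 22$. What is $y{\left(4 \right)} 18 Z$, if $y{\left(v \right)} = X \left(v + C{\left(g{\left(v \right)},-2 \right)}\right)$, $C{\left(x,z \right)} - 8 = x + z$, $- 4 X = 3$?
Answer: $- \frac{5643}{2} \approx -2821.5$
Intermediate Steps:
$X = - \frac{3}{4}$ ($X = \left(- \frac{1}{4}\right) 3 = - \frac{3}{4} \approx -0.75$)
$C{\left(x,z \right)} = 8 + x + z$ ($C{\left(x,z \right)} = 8 + \left(x + z\right) = 8 + x + z$)
$y{\left(v \right)} = - \frac{9}{2} - \frac{3 v}{4} + \frac{3}{2 v}$ ($y{\left(v \right)} = - \frac{3 \left(v - \left(-6 + \frac{2}{v}\right)\right)}{4} = - \frac{3 \left(v + \left(6 - \frac{2}{v}\right)\right)}{4} = - \frac{3 \left(6 + v - \frac{2}{v}\right)}{4} = - \frac{9}{2} - \frac{3 v}{4} + \frac{3}{2 v}$)
$y{\left(4 \right)} 18 Z = \frac{3 \left(2 - 4 \left(6 + 4\right)\right)}{4 \cdot 4} \cdot 18 \cdot 22 = \frac{3}{4} \cdot \frac{1}{4} \left(2 - 4 \cdot 10\right) 18 \cdot 22 = \frac{3}{4} \cdot \frac{1}{4} \left(2 - 40\right) 18 \cdot 22 = \frac{3}{4} \cdot \frac{1}{4} \left(-38\right) 18 \cdot 22 = \left(- \frac{57}{8}\right) 18 \cdot 22 = \left(- \frac{513}{4}\right) 22 = - \frac{5643}{2}$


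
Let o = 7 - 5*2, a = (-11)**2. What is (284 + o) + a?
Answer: 402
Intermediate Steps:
a = 121
o = -3 (o = 7 - 10 = -3)
(284 + o) + a = (284 - 3) + 121 = 281 + 121 = 402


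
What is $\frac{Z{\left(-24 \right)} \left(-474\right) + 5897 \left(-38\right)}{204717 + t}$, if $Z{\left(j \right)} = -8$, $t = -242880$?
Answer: $\frac{220294}{38163} \approx 5.7724$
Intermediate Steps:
$\frac{Z{\left(-24 \right)} \left(-474\right) + 5897 \left(-38\right)}{204717 + t} = \frac{\left(-8\right) \left(-474\right) + 5897 \left(-38\right)}{204717 - 242880} = \frac{3792 - 224086}{-38163} = \left(-220294\right) \left(- \frac{1}{38163}\right) = \frac{220294}{38163}$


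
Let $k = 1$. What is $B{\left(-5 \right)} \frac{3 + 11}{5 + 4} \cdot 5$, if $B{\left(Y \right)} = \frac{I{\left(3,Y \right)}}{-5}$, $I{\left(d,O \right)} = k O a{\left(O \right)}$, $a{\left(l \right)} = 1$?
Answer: $\frac{70}{9} \approx 7.7778$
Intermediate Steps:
$I{\left(d,O \right)} = O$ ($I{\left(d,O \right)} = 1 O 1 = O 1 = O$)
$B{\left(Y \right)} = - \frac{Y}{5}$ ($B{\left(Y \right)} = \frac{Y}{-5} = Y \left(- \frac{1}{5}\right) = - \frac{Y}{5}$)
$B{\left(-5 \right)} \frac{3 + 11}{5 + 4} \cdot 5 = \left(- \frac{1}{5}\right) \left(-5\right) \frac{3 + 11}{5 + 4} \cdot 5 = 1 \cdot \frac{14}{9} \cdot 5 = \frac{14}{9} \cdot 5 = \frac{70}{9}$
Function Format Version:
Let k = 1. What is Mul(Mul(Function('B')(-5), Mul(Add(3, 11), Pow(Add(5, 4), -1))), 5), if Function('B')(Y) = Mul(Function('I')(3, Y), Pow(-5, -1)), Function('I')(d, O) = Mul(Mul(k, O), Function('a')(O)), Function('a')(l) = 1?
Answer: Rational(70, 9) ≈ 7.7778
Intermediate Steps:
Function('I')(d, O) = O (Function('I')(d, O) = Mul(Mul(1, O), 1) = Mul(O, 1) = O)
Function('B')(Y) = Mul(Rational(-1, 5), Y) (Function('B')(Y) = Mul(Y, Pow(-5, -1)) = Mul(Y, Rational(-1, 5)) = Mul(Rational(-1, 5), Y))
Mul(Mul(Function('B')(-5), Mul(Add(3, 11), Pow(Add(5, 4), -1))), 5) = Mul(Mul(Mul(Rational(-1, 5), -5), Mul(Add(3, 11), Pow(Add(5, 4), -1))), 5) = Mul(Mul(1, Mul(14, Pow(9, -1))), 5) = Mul(Mul(1, Mul(14, Rational(1, 9))), 5) = Mul(Mul(1, Rational(14, 9)), 5) = Mul(Rational(14, 9), 5) = Rational(70, 9)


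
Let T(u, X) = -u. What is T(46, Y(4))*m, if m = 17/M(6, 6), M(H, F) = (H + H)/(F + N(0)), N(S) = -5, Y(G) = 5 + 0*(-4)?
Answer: -391/6 ≈ -65.167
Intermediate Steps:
Y(G) = 5 (Y(G) = 5 + 0 = 5)
M(H, F) = 2*H/(-5 + F) (M(H, F) = (H + H)/(F - 5) = (2*H)/(-5 + F) = 2*H/(-5 + F))
m = 17/12 (m = 17/((2*6/(-5 + 6))) = 17/((2*6/1)) = 17/((2*6*1)) = 17/12 ≈ 1.4167)
T(46, Y(4))*m = -1*46*(17/12) = -46*17/12 = -391/6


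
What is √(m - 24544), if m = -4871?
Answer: I*√29415 ≈ 171.51*I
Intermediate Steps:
√(m - 24544) = √(-4871 - 24544) = √(-29415) = I*√29415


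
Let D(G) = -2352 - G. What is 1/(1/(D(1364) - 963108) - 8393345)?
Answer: -966824/8114887386281 ≈ -1.1914e-7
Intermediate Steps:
1/(1/(D(1364) - 963108) - 8393345) = 1/(1/((-2352 - 1*1364) - 963108) - 8393345) = 1/(1/((-2352 - 1364) - 963108) - 8393345) = 1/(1/(-3716 - 963108) - 8393345) = 1/(1/(-966824) - 8393345) = 1/(-1/966824 - 8393345) = 1/(-8114887386281/966824) = -966824/8114887386281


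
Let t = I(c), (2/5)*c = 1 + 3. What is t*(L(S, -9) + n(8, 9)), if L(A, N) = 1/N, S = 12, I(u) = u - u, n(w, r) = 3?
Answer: 0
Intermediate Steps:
c = 10 (c = 5*(1 + 3)/2 = (5/2)*4 = 10)
I(u) = 0
t = 0
t*(L(S, -9) + n(8, 9)) = 0*(1/(-9) + 3) = 0*(-⅑ + 3) = 0*(26/9) = 0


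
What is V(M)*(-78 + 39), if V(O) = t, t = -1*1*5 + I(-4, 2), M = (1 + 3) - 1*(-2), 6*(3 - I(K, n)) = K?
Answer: 52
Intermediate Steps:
I(K, n) = 3 - K/6
M = 6 (M = 4 + 2 = 6)
t = -4/3 (t = -1*1*5 + (3 - 1/6*(-4)) = -1*5 + (3 + 2/3) = -5 + 11/3 = -4/3 ≈ -1.3333)
V(O) = -4/3
V(M)*(-78 + 39) = -4*(-78 + 39)/3 = -4/3*(-39) = 52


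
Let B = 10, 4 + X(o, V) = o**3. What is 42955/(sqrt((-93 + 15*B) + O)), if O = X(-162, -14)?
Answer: -8591*I*sqrt(170059)/170059 ≈ -20.833*I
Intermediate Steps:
X(o, V) = -4 + o**3
O = -4251532 (O = -4 + (-162)**3 = -4 - 4251528 = -4251532)
42955/(sqrt((-93 + 15*B) + O)) = 42955/(sqrt((-93 + 15*10) - 4251532)) = 42955/(sqrt((-93 + 150) - 4251532)) = 42955/(sqrt(57 - 4251532)) = 42955/(sqrt(-4251475)) = 42955/((5*I*sqrt(170059))) = 42955*(-I*sqrt(170059)/850295) = -8591*I*sqrt(170059)/170059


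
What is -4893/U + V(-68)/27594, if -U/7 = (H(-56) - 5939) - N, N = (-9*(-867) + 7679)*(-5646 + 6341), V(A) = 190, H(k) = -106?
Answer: 144732746/21219854985 ≈ 0.0068206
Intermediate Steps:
N = 10759990 (N = (7803 + 7679)*695 = 15482*695 = 10759990)
U = 75362245 (U = -7*((-106 - 5939) - 1*10759990) = -7*(-6045 - 10759990) = -7*(-10766035) = 75362245)
-4893/U + V(-68)/27594 = -4893/75362245 + 190/27594 = -4893*1/75362245 + 190*(1/27594) = -699/10766035 + 95/13797 = 144732746/21219854985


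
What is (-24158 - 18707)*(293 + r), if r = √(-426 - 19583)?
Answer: -12559445 - 42865*I*√20009 ≈ -1.2559e+7 - 6.0634e+6*I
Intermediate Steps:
r = I*√20009 (r = √(-20009) = I*√20009 ≈ 141.45*I)
(-24158 - 18707)*(293 + r) = (-24158 - 18707)*(293 + I*√20009) = -42865*(293 + I*√20009) = -12559445 - 42865*I*√20009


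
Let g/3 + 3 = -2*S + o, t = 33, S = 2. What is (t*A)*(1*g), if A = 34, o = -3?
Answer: -33660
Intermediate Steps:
g = -30 (g = -9 + 3*(-2*2 - 3) = -9 + 3*(-4 - 3) = -9 + 3*(-7) = -9 - 21 = -30)
(t*A)*(1*g) = (33*34)*(1*(-30)) = 1122*(-30) = -33660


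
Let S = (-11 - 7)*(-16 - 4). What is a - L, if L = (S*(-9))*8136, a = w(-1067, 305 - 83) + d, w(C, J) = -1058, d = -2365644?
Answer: 23993938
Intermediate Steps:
a = -2366702 (a = -1058 - 2365644 = -2366702)
S = 360 (S = -18*(-20) = 360)
L = -26360640 (L = (360*(-9))*8136 = -3240*8136 = -26360640)
a - L = -2366702 - 1*(-26360640) = -2366702 + 26360640 = 23993938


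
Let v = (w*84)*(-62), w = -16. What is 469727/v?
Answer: 469727/83328 ≈ 5.6371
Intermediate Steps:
v = 83328 (v = -16*84*(-62) = -1344*(-62) = 83328)
469727/v = 469727/83328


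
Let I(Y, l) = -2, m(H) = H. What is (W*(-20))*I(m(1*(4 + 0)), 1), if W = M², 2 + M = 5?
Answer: 360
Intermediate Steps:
M = 3 (M = -2 + 5 = 3)
W = 9 (W = 3² = 9)
(W*(-20))*I(m(1*(4 + 0)), 1) = (9*(-20))*(-2) = -180*(-2) = 360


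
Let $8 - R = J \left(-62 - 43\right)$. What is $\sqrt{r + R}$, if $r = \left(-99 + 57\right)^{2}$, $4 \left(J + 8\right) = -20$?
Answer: $\sqrt{407} \approx 20.174$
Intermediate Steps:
$J = -13$ ($J = -8 + \frac{1}{4} \left(-20\right) = -8 - 5 = -13$)
$r = 1764$ ($r = \left(-42\right)^{2} = 1764$)
$R = -1357$ ($R = 8 - - 13 \left(-62 - 43\right) = 8 - \left(-13\right) \left(-105\right) = 8 - 1365 = -1357$)
$\sqrt{r + R} = \sqrt{1764 - 1357} = \sqrt{407}$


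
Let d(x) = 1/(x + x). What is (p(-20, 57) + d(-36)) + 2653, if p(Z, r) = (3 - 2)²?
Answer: 191087/72 ≈ 2654.0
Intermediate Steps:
p(Z, r) = 1 (p(Z, r) = 1² = 1)
d(x) = 1/(2*x)
(p(-20, 57) + d(-36)) + 2653 = (1 + (½)/(-36)) + 2653 = (1 + (½)*(-1/36)) + 2653 = (1 - 1/72) + 2653 = 71/72 + 2653 = 191087/72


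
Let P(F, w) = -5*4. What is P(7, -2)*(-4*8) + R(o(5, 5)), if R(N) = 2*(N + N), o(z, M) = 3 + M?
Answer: 672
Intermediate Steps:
P(F, w) = -20
R(N) = 4*N (R(N) = 2*(2*N) = 4*N)
P(7, -2)*(-4*8) + R(o(5, 5)) = -(-80)*8 + 4*(3 + 5) = -20*(-32) + 4*8 = 640 + 32 = 672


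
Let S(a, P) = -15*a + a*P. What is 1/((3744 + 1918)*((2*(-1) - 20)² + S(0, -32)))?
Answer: 1/2740408 ≈ 3.6491e-7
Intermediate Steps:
S(a, P) = -15*a + P*a
1/((3744 + 1918)*((2*(-1) - 20)² + S(0, -32))) = 1/((3744 + 1918)*((2*(-1) - 20)² + 0*(-15 - 32))) = 1/(5662*((-2 - 20)² + 0*(-47))) = 1/(5662*((-22)² + 0)) = 1/(5662*(484 + 0)) = (1/5662)/484 = (1/5662)*(1/484) = 1/2740408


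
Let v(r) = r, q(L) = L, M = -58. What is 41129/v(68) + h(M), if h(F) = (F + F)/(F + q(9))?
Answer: 2023209/3332 ≈ 607.21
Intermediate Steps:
h(F) = 2*F/(9 + F) (h(F) = (F + F)/(F + 9) = (2*F)/(9 + F) = 2*F/(9 + F))
41129/v(68) + h(M) = 41129/68 + 2*(-58)/(9 - 58) = 41129*(1/68) + 2*(-58)/(-49) = 41129/68 + 2*(-58)*(-1/49) = 41129/68 + 116/49 = 2023209/3332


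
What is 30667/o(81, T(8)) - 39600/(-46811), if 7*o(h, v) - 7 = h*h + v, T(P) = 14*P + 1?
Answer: 10313438159/312744291 ≈ 32.977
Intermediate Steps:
T(P) = 1 + 14*P
o(h, v) = 1 + v/7 + h²/7 (o(h, v) = 1 + (h*h + v)/7 = 1 + (h² + v)/7 = 1 + (v + h²)/7 = 1 + (v/7 + h²/7) = 1 + v/7 + h²/7)
30667/o(81, T(8)) - 39600/(-46811) = 30667/(1 + (1 + 14*8)/7 + (⅐)*81²) - 39600/(-46811) = 30667/(1 + (1 + 112)/7 + (⅐)*6561) - 39600*(-1/46811) = 30667/(1 + (⅐)*113 + 6561/7) + 39600/46811 = 30667/(1 + 113/7 + 6561/7) + 39600/46811 = 30667/(6681/7) + 39600/46811 = 30667*(7/6681) + 39600/46811 = 214669/6681 + 39600/46811 = 10313438159/312744291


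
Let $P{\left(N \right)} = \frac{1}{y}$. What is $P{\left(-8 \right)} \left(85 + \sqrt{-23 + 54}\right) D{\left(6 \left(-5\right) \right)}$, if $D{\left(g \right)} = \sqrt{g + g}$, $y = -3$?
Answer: $\frac{2 i \sqrt{15} \left(-85 - \sqrt{31}\right)}{3} \approx - 233.84 i$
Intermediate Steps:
$P{\left(N \right)} = - \frac{1}{3}$ ($P{\left(N \right)} = \frac{1}{-3} = - \frac{1}{3}$)
$D{\left(g \right)} = \sqrt{2} \sqrt{g}$ ($D{\left(g \right)} = \sqrt{2 g} = \sqrt{2} \sqrt{g}$)
$P{\left(-8 \right)} \left(85 + \sqrt{-23 + 54}\right) D{\left(6 \left(-5\right) \right)} = - \frac{85 + \sqrt{-23 + 54}}{3} \sqrt{2} \sqrt{6 \left(-5\right)} = - \frac{85 + \sqrt{31}}{3} \sqrt{2} \sqrt{-30} = \left(- \frac{85}{3} - \frac{\sqrt{31}}{3}\right) \sqrt{2} i \sqrt{30} = \left(- \frac{85}{3} - \frac{\sqrt{31}}{3}\right) 2 i \sqrt{15} = 2 i \sqrt{15} \left(- \frac{85}{3} - \frac{\sqrt{31}}{3}\right)$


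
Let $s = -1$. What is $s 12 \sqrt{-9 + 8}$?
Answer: $- 12 i \approx - 12.0 i$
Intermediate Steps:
$s 12 \sqrt{-9 + 8} = \left(-1\right) 12 \sqrt{-9 + 8} = - 12 \sqrt{-1} = - 12 i$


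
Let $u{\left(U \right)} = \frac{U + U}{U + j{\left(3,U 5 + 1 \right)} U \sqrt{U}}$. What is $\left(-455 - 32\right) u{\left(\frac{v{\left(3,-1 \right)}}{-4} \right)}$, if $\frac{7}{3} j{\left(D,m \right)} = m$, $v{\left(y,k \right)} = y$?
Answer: $- \frac{3054464}{6403} - \frac{1799952 i \sqrt{3}}{6403} \approx -477.04 - 486.9 i$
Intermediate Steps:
$j{\left(D,m \right)} = \frac{3 m}{7}$
$u{\left(U \right)} = \frac{2 U}{U + U^{\frac{3}{2}} \left(\frac{3}{7} + \frac{15 U}{7}\right)}$ ($u{\left(U \right)} = \frac{U + U}{U + \frac{3 \left(U 5 + 1\right)}{7} U \sqrt{U}} = \frac{2 U}{U + \frac{3 \left(5 U + 1\right)}{7} U^{\frac{3}{2}}} = \frac{2 U}{U + \frac{3 \left(1 + 5 U\right)}{7} U^{\frac{3}{2}}} = \frac{2 U}{U + \left(\frac{3}{7} + \frac{15 U}{7}\right) U^{\frac{3}{2}}} = \frac{2 U}{U + U^{\frac{3}{2}} \left(\frac{3}{7} + \frac{15 U}{7}\right)}$)
$\left(-455 - 32\right) u{\left(\frac{v{\left(3,-1 \right)}}{-4} \right)} = \left(-455 - 32\right) \frac{14 \frac{3}{-4}}{7 \frac{3}{-4} + 3 \left(\frac{3}{-4}\right)^{\frac{3}{2}} \left(1 + 5 \frac{3}{-4}\right)} = - 487 \frac{14 \cdot 3 \left(- \frac{1}{4}\right)}{7 \cdot 3 \left(- \frac{1}{4}\right) + 3 \left(3 \left(- \frac{1}{4}\right)\right)^{\frac{3}{2}} \left(1 + 5 \cdot 3 \left(- \frac{1}{4}\right)\right)} = - 487 \cdot 14 \left(- \frac{3}{4}\right) \frac{1}{7 \left(- \frac{3}{4}\right) + 3 \left(- \frac{3}{4}\right)^{\frac{3}{2}} \left(1 + 5 \left(- \frac{3}{4}\right)\right)} = - 487 \cdot 14 \left(- \frac{3}{4}\right) \frac{1}{- \frac{21}{4} + 3 \left(- \frac{3 i \sqrt{3}}{8}\right) \left(1 - \frac{15}{4}\right)} = - 487 \cdot 14 \left(- \frac{3}{4}\right) \frac{1}{- \frac{21}{4} + 3 \left(- \frac{3 i \sqrt{3}}{8}\right) \left(- \frac{11}{4}\right)} = - 487 \cdot 14 \left(- \frac{3}{4}\right) \frac{1}{- \frac{21}{4} + \frac{99 i \sqrt{3}}{32}} = - 487 \left(- \frac{21}{2 \left(- \frac{21}{4} + \frac{99 i \sqrt{3}}{32}\right)}\right) = \frac{10227}{2 \left(- \frac{21}{4} + \frac{99 i \sqrt{3}}{32}\right)}$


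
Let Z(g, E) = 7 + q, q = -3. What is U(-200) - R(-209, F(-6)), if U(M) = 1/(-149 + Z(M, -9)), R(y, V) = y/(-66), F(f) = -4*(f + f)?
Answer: -2761/870 ≈ -3.1736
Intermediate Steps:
Z(g, E) = 4 (Z(g, E) = 7 - 3 = 4)
F(f) = -8*f
R(y, V) = -y/66 (R(y, V) = y*(-1/66) = -y/66)
U(M) = -1/145 (U(M) = 1/(-149 + 4) = 1/(-145) = -1/145)
U(-200) - R(-209, F(-6)) = -1/145 - (-1)*(-209)/66 = -1/145 - 1*19/6 = -1/145 - 19/6 = -2761/870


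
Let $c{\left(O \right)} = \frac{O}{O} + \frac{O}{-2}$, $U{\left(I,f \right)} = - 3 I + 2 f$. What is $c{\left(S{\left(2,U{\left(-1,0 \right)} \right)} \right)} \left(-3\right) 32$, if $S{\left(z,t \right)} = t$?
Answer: $48$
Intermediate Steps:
$c{\left(O \right)} = 1 - \frac{O}{2}$ ($c{\left(O \right)} = 1 + O \left(- \frac{1}{2}\right) = 1 - \frac{O}{2}$)
$c{\left(S{\left(2,U{\left(-1,0 \right)} \right)} \right)} \left(-3\right) 32 = \left(1 - \frac{\left(-3\right) \left(-1\right) + 2 \cdot 0}{2}\right) \left(-3\right) 32 = \left(1 - \frac{3 + 0}{2}\right) \left(-3\right) 32 = \left(1 - \frac{3}{2}\right) \left(-3\right) 32 = \left(- \frac{1}{2}\right) \left(-3\right) 32 = \frac{3}{2} \cdot 32 = 48$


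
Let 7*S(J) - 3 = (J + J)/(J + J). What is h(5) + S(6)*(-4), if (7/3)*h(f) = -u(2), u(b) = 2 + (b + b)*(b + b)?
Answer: -10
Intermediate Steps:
u(b) = 2 + 4*b**2 (u(b) = 2 + (2*b)*(2*b) = 2 + 4*b**2)
S(J) = 4/7 (S(J) = 3/7 + ((J + J)/(J + J))/7 = 3/7 + ((2*J)/((2*J)))/7 = 3/7 + ((2*J)*(1/(2*J)))/7 = 3/7 + (1/7)*1 = 3/7 + 1/7 = 4/7)
h(f) = -54/7 (h(f) = 3*(-(2 + 4*2**2))/7 = 3*(-(2 + 4*4))/7 = 3*(-(2 + 16))/7 = 3*(-1*18)/7 = (3/7)*(-18) = -54/7)
h(5) + S(6)*(-4) = -54/7 + (4/7)*(-4) = -54/7 - 16/7 = -10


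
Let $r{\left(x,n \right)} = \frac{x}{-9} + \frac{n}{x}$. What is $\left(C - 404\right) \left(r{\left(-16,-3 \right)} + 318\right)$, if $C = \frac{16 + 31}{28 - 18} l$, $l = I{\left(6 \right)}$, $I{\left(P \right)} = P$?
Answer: $- \frac{17314985}{144} \approx -1.2024 \cdot 10^{5}$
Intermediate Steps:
$r{\left(x,n \right)} = - \frac{x}{9} + \frac{n}{x}$ ($r{\left(x,n \right)} = x \left(- \frac{1}{9}\right) + \frac{n}{x} = - \frac{x}{9} + \frac{n}{x}$)
$l = 6$
$C = \frac{141}{5}$ ($C = \frac{16 + 31}{28 - 18} \cdot 6 = \frac{47}{10} \cdot 6 = \frac{141}{5} \approx 28.2$)
$\left(C - 404\right) \left(r{\left(-16,-3 \right)} + 318\right) = \left(\frac{141}{5} - 404\right) \left(\left(\left(- \frac{1}{9}\right) \left(-16\right) - \frac{3}{-16}\right) + 318\right) = - \frac{1879 \left(\left(\frac{16}{9} - - \frac{3}{16}\right) + 318\right)}{5} = - \frac{1879 \left(\left(\frac{16}{9} + \frac{3}{16}\right) + 318\right)}{5} = - \frac{1879 \left(\frac{283}{144} + 318\right)}{5} = \left(- \frac{1879}{5}\right) \frac{46075}{144} = - \frac{17314985}{144}$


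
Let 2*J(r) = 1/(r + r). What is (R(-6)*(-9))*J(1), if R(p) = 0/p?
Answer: 0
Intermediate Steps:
J(r) = 1/(4*r) (J(r) = 1/(2*(r + r)) = 1/(2*((2*r))) = (1/(2*r))/2 = 1/(4*r))
R(p) = 0
(R(-6)*(-9))*J(1) = (0*(-9))*((¼)/1) = 0*((¼)*1) = 0*(¼) = 0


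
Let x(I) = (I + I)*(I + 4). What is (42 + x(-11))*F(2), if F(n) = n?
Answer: 392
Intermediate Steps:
x(I) = 2*I*(4 + I) (x(I) = (2*I)*(4 + I) = 2*I*(4 + I))
(42 + x(-11))*F(2) = (42 + 2*(-11)*(4 - 11))*2 = (42 + 2*(-11)*(-7))*2 = (42 + 154)*2 = 196*2 = 392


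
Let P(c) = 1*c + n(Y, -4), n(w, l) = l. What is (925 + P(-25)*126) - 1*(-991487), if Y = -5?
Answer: 988758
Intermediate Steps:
P(c) = -4 + c (P(c) = 1*c - 4 = c - 4 = -4 + c)
(925 + P(-25)*126) - 1*(-991487) = (925 + (-4 - 25)*126) - 1*(-991487) = (925 - 29*126) + 991487 = (925 - 3654) + 991487 = -2729 + 991487 = 988758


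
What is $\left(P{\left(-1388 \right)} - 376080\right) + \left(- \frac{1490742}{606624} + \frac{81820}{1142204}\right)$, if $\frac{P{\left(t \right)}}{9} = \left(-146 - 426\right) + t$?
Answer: $- \frac{11366902413313367}{28870348304} \approx -3.9372 \cdot 10^{5}$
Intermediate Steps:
$P{\left(t \right)} = -5148 + 9 t$ ($P{\left(t \right)} = 9 \left(\left(-146 - 426\right) + t\right) = 9 \left(-572 + t\right) = -5148 + 9 t$)
$\left(P{\left(-1388 \right)} - 376080\right) + \left(- \frac{1490742}{606624} + \frac{81820}{1142204}\right) = \left(\left(-5148 + 9 \left(-1388\right)\right) - 376080\right) + \left(- \frac{1490742}{606624} + \frac{81820}{1142204}\right) = \left(\left(-5148 - 12492\right) - 376080\right) + \left(\left(-1490742\right) \frac{1}{606624} + 81820 \cdot \frac{1}{1142204}\right) = \left(-17640 - 376080\right) + \left(- \frac{248457}{101104} + \frac{20455}{285551}\right) = -393720 - \frac{68879062487}{28870348304} = - \frac{11366902413313367}{28870348304}$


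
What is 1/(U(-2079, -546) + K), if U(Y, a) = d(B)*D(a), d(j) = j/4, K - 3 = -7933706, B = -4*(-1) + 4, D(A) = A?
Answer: -1/7934795 ≈ -1.2603e-7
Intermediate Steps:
B = 8 (B = 4 + 4 = 8)
K = -7933703 (K = 3 - 7933706 = -7933703)
d(j) = j/4 (d(j) = j*(¼) = j/4)
U(Y, a) = 2*a (U(Y, a) = ((¼)*8)*a = 2*a)
1/(U(-2079, -546) + K) = 1/(2*(-546) - 7933703) = 1/(-1092 - 7933703) = 1/(-7934795) = -1/7934795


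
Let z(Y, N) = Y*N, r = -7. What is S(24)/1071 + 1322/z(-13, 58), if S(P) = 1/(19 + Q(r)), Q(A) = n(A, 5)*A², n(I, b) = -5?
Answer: -159992783/91251342 ≈ -1.7533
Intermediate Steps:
z(Y, N) = N*Y
Q(A) = -5*A²
S(P) = -1/226 (S(P) = 1/(19 - 5*(-7)²) = 1/(19 - 5*49) = 1/(19 - 245) = 1/(-226) = -1/226)
S(24)/1071 + 1322/z(-13, 58) = -1/226/1071 + 1322/((58*(-13))) = -1/226*1/1071 + 1322/(-754) = -1/242046 + 1322*(-1/754) = -1/242046 - 661/377 = -159992783/91251342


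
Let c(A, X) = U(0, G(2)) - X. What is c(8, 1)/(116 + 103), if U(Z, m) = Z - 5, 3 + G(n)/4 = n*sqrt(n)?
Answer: -2/73 ≈ -0.027397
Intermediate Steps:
G(n) = -12 + 4*n**(3/2) (G(n) = -12 + 4*(n*sqrt(n)) = -12 + 4*n**(3/2))
U(Z, m) = -5 + Z
c(A, X) = -5 - X (c(A, X) = (-5 + 0) - X = -5 - X)
c(8, 1)/(116 + 103) = (-5 - 1*1)/(116 + 103) = (-5 - 1)/219 = (1/219)*(-6) = -2/73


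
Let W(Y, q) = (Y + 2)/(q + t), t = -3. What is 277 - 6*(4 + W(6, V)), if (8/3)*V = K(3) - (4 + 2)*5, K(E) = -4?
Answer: 5377/21 ≈ 256.05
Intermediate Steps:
V = -51/4 (V = 3*(-4 - (4 + 2)*5)/8 = 3*(-4 - 6*5)/8 = 3*(-4 - 1*30)/8 = 3*(-4 - 30)/8 = (3/8)*(-34) = -51/4 ≈ -12.750)
W(Y, q) = (2 + Y)/(-3 + q) (W(Y, q) = (Y + 2)/(q - 3) = (2 + Y)/(-3 + q))
277 - 6*(4 + W(6, V)) = 277 - 6*(4 + (2 + 6)/(-3 - 51/4)) = 277 - 6*(4 + 8/(-63/4)) = 277 - 6*(4 - 4/63*8) = 277 - 6*(4 - 32/63) = 277 - 6*220/63 = 277 - 440/21 = 5377/21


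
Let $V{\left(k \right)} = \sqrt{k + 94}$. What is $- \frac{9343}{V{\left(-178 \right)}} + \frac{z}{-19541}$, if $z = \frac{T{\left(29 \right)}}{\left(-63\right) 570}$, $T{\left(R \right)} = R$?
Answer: $\frac{29}{701717310} + \frac{9343 i \sqrt{21}}{42} \approx 4.1327 \cdot 10^{-8} + 1019.4 i$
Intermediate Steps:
$V{\left(k \right)} = \sqrt{94 + k}$
$z = - \frac{29}{35910}$ ($z = \frac{29}{\left(-63\right) 570} = \frac{29}{-35910} = 29 \left(- \frac{1}{35910}\right) = - \frac{29}{35910} \approx -0.00080757$)
$- \frac{9343}{V{\left(-178 \right)}} + \frac{z}{-19541} = - \frac{9343}{\sqrt{94 - 178}} - \frac{29}{35910 \left(-19541\right)} = - \frac{9343}{\sqrt{-84}} - - \frac{29}{701717310} = - \frac{9343}{2 i \sqrt{21}} + \frac{29}{701717310} = - 9343 \left(- \frac{i \sqrt{21}}{42}\right) + \frac{29}{701717310} = \frac{9343 i \sqrt{21}}{42} + \frac{29}{701717310} = \frac{29}{701717310} + \frac{9343 i \sqrt{21}}{42}$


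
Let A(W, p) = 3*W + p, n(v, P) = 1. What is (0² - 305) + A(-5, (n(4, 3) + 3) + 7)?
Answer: -309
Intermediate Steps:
A(W, p) = p + 3*W
(0² - 305) + A(-5, (n(4, 3) + 3) + 7) = (0² - 305) + (((1 + 3) + 7) + 3*(-5)) = (0 - 305) + ((4 + 7) - 15) = -305 + (11 - 15) = -305 - 4 = -309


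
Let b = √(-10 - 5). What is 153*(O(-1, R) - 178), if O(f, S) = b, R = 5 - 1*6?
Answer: -27234 + 153*I*√15 ≈ -27234.0 + 592.57*I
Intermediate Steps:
R = -1 (R = 5 - 6 = -1)
b = I*√15 (b = √(-15) = I*√15 ≈ 3.873*I)
O(f, S) = I*√15
153*(O(-1, R) - 178) = 153*(I*√15 - 178) = 153*(-178 + I*√15) = -27234 + 153*I*√15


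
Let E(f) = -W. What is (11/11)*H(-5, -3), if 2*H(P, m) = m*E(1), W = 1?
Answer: 3/2 ≈ 1.5000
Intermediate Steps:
E(f) = -1 (E(f) = -1*1 = -1)
H(P, m) = -m/2 (H(P, m) = (m*(-1))/2 = (-m)/2 = -m/2)
(11/11)*H(-5, -3) = (11/11)*(-½*(-3)) = (11*(1/11))*(3/2) = 1*(3/2) = 3/2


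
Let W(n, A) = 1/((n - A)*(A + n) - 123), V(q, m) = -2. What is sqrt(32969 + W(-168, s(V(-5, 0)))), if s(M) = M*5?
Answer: sqrt(25849542324970)/28001 ≈ 181.57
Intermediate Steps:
s(M) = 5*M
W(n, A) = 1/(-123 + (A + n)*(n - A)) (W(n, A) = 1/((A + n)*(n - A) - 123) = 1/(-123 + (A + n)*(n - A)))
sqrt(32969 + W(-168, s(V(-5, 0)))) = sqrt(32969 + 1/(-123 + (-168)**2 - (5*(-2))**2)) = sqrt(32969 + 1/(-123 + 28224 - 1*(-10)**2)) = sqrt(32969 + 1/(-123 + 28224 - 1*100)) = sqrt(32969 + 1/(-123 + 28224 - 100)) = sqrt(32969 + 1/28001) = sqrt(923164970/28001) = sqrt(25849542324970)/28001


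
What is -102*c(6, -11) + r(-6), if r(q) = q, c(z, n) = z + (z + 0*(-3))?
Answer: -1230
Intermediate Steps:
c(z, n) = 2*z (c(z, n) = z + (z + 0) = z + z = 2*z)
-102*c(6, -11) + r(-6) = -204*6 - 6 = -102*12 - 6 = -1224 - 6 = -1230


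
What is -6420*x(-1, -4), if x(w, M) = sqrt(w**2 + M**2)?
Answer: -6420*sqrt(17) ≈ -26470.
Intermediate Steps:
x(w, M) = sqrt(M**2 + w**2)
-6420*x(-1, -4) = -6420*sqrt((-4)**2 + (-1)**2) = -6420*sqrt(16 + 1) = -6420*sqrt(17)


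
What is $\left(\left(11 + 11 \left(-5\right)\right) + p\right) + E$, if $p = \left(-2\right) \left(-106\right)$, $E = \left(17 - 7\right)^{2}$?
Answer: $268$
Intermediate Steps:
$E = 100$ ($E = 10^{2} = 100$)
$p = 212$
$\left(\left(11 + 11 \left(-5\right)\right) + p\right) + E = \left(\left(11 + 11 \left(-5\right)\right) + 212\right) + 100 = \left(\left(11 - 55\right) + 212\right) + 100 = \left(-44 + 212\right) + 100 = 168 + 100 = 268$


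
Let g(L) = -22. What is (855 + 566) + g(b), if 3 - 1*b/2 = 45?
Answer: 1399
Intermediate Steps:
b = -84 (b = 6 - 2*45 = 6 - 90 = -84)
(855 + 566) + g(b) = (855 + 566) - 22 = 1421 - 22 = 1399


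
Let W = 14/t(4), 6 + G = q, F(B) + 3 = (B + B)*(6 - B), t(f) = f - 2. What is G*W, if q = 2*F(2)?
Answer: 140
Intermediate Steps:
t(f) = -2 + f
F(B) = -3 + 2*B*(6 - B) (F(B) = -3 + (B + B)*(6 - B) = -3 + (2*B)*(6 - B) = -3 + 2*B*(6 - B))
q = 26 (q = 2*(-3 - 2*2² + 12*2) = 2*(-3 - 2*4 + 24) = 2*(-3 - 8 + 24) = 2*13 = 26)
G = 20 (G = -6 + 26 = 20)
W = 7 (W = 14/(-2 + 4) = 14/2 = 14*(½) = 7)
G*W = 20*7 = 140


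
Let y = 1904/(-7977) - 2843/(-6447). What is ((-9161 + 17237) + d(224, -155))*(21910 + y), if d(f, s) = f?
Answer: 1039152370283100/5714191 ≈ 1.8185e+8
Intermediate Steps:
y = 1155947/5714191 (y = 1904*(-1/7977) - 2843*(-1/6447) = -1904/7977 + 2843/6447 = 1155947/5714191 ≈ 0.20229)
((-9161 + 17237) + d(224, -155))*(21910 + y) = ((-9161 + 17237) + 224)*(21910 + 1155947/5714191) = (8076 + 224)*(125199080757/5714191) = 8300*(125199080757/5714191) = 1039152370283100/5714191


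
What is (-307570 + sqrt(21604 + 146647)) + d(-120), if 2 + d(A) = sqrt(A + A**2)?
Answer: -307572 + sqrt(168251) + 2*sqrt(3570) ≈ -3.0704e+5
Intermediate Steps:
d(A) = -2 + sqrt(A + A**2)
(-307570 + sqrt(21604 + 146647)) + d(-120) = (-307570 + sqrt(21604 + 146647)) + (-2 + sqrt(-120*(1 - 120))) = (-307570 + sqrt(168251)) + (-2 + sqrt(-120*(-119))) = (-307570 + sqrt(168251)) + (-2 + sqrt(14280)) = (-307570 + sqrt(168251)) + (-2 + 2*sqrt(3570)) = -307572 + sqrt(168251) + 2*sqrt(3570)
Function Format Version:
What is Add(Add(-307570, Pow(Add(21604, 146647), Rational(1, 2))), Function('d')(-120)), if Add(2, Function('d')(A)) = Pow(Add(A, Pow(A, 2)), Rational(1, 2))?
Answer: Add(-307572, Pow(168251, Rational(1, 2)), Mul(2, Pow(3570, Rational(1, 2)))) ≈ -3.0704e+5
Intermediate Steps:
Function('d')(A) = Add(-2, Pow(Add(A, Pow(A, 2)), Rational(1, 2)))
Add(Add(-307570, Pow(Add(21604, 146647), Rational(1, 2))), Function('d')(-120)) = Add(Add(-307570, Pow(Add(21604, 146647), Rational(1, 2))), Add(-2, Pow(Mul(-120, Add(1, -120)), Rational(1, 2)))) = Add(Add(-307570, Pow(168251, Rational(1, 2))), Add(-2, Pow(Mul(-120, -119), Rational(1, 2)))) = Add(Add(-307570, Pow(168251, Rational(1, 2))), Add(-2, Pow(14280, Rational(1, 2)))) = Add(Add(-307570, Pow(168251, Rational(1, 2))), Add(-2, Mul(2, Pow(3570, Rational(1, 2))))) = Add(-307572, Pow(168251, Rational(1, 2)), Mul(2, Pow(3570, Rational(1, 2))))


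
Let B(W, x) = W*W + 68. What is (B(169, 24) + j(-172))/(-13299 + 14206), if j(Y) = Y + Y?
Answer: 28285/907 ≈ 31.185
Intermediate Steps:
j(Y) = 2*Y
B(W, x) = 68 + W² (B(W, x) = W² + 68 = 68 + W²)
(B(169, 24) + j(-172))/(-13299 + 14206) = ((68 + 169²) + 2*(-172))/(-13299 + 14206) = ((68 + 28561) - 344)/907 = (28629 - 344)*(1/907) = 28285*(1/907) = 28285/907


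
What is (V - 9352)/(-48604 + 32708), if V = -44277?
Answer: 53629/15896 ≈ 3.3737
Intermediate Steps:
(V - 9352)/(-48604 + 32708) = (-44277 - 9352)/(-48604 + 32708) = -53629/(-15896) = -53629*(-1/15896) = 53629/15896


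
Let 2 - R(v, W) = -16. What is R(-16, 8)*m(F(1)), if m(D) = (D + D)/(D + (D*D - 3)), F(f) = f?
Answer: -36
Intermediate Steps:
m(D) = 2*D/(-3 + D + D**2) (m(D) = (2*D)/(D + (D**2 - 3)) = (2*D)/(D + (-3 + D**2)) = (2*D)/(-3 + D + D**2) = 2*D/(-3 + D + D**2))
R(v, W) = 18 (R(v, W) = 2 - 1*(-16) = 2 + 16 = 18)
R(-16, 8)*m(F(1)) = 18*(2*1/(-3 + 1 + 1**2)) = 18*(2*1/(-3 + 1 + 1)) = 18*(2*1/(-1)) = 18*(2*1*(-1)) = 18*(-2) = -36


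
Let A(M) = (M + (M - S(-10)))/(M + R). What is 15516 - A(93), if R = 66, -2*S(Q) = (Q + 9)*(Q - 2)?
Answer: 822284/53 ≈ 15515.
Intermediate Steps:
S(Q) = -(-2 + Q)*(9 + Q)/2 (S(Q) = -(Q + 9)*(Q - 2)/2 = -(9 + Q)*(-2 + Q)/2 = -(-2 + Q)*(9 + Q)/2)
A(M) = (6 + 2*M)/(66 + M) (A(M) = (M + (M - (9 - 7/2*(-10) - ½*(-10)²)))/(M + 66) = (M + (M - (9 + 35 - ½*100)))/(66 + M) = (M + (M - (9 + 35 - 50)))/(66 + M) = (M + (M - 1*(-6)))/(66 + M) = (M + (M + 6))/(66 + M) = (M + (6 + M))/(66 + M) = (6 + 2*M)/(66 + M))
15516 - A(93) = 15516 - 2*(3 + 93)/(66 + 93) = 15516 - 2*96/159 = 15516 - 1*64/53 = 15516 - 64/53 = 822284/53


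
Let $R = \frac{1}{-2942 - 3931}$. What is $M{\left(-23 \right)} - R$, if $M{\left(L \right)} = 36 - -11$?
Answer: $\frac{323032}{6873} \approx 47.0$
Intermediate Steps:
$M{\left(L \right)} = 47$ ($M{\left(L \right)} = 36 + 11 = 47$)
$R = - \frac{1}{6873}$ ($R = \frac{1}{-6873} = - \frac{1}{6873} \approx -0.0001455$)
$M{\left(-23 \right)} - R = 47 - - \frac{1}{6873} = 47 + \frac{1}{6873} = \frac{323032}{6873}$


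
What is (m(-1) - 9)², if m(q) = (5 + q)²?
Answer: 49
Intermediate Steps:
(m(-1) - 9)² = ((5 - 1)² - 9)² = (4² - 9)² = (16 - 9)² = 7² = 49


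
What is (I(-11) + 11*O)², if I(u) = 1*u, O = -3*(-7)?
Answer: 48400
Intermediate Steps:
O = 21
I(u) = u
(I(-11) + 11*O)² = (-11 + 11*21)² = (-11 + 231)² = 220² = 48400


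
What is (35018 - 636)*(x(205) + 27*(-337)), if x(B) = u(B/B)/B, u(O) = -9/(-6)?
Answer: -64132521117/205 ≈ -3.1284e+8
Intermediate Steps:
u(O) = 3/2 (u(O) = -9*(-1/6) = 3/2)
x(B) = 3/(2*B)
(35018 - 636)*(x(205) + 27*(-337)) = (35018 - 636)*((3/2)/205 + 27*(-337)) = 34382*((3/2)*(1/205) - 9099) = 34382*(3/410 - 9099) = 34382*(-3730587/410) = -64132521117/205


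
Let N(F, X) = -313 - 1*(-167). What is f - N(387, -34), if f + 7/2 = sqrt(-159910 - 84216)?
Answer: 285/2 + I*sqrt(244126) ≈ 142.5 + 494.09*I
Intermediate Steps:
N(F, X) = -146 (N(F, X) = -313 + 167 = -146)
f = -7/2 + I*sqrt(244126) (f = -7/2 + sqrt(-159910 - 84216) = -7/2 + sqrt(-244126) = -7/2 + I*sqrt(244126) ≈ -3.5 + 494.09*I)
f - N(387, -34) = (-7/2 + I*sqrt(244126)) - 1*(-146) = (-7/2 + I*sqrt(244126)) + 146 = 285/2 + I*sqrt(244126)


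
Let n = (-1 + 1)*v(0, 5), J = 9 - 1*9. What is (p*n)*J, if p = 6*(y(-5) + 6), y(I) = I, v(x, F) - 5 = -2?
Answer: 0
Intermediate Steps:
J = 0 (J = 9 - 9 = 0)
v(x, F) = 3 (v(x, F) = 5 - 2 = 3)
p = 6 (p = 6*(-5 + 6) = 6*1 = 6)
n = 0 (n = (-1 + 1)*3 = 0*3 = 0)
(p*n)*J = (6*0)*0 = 0*0 = 0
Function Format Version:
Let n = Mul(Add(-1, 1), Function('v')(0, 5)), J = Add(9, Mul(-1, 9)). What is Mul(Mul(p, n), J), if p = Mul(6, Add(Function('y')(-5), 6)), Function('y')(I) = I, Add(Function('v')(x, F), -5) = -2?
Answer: 0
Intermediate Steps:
J = 0 (J = Add(9, -9) = 0)
Function('v')(x, F) = 3 (Function('v')(x, F) = Add(5, -2) = 3)
p = 6 (p = Mul(6, Add(-5, 6)) = Mul(6, 1) = 6)
n = 0 (n = Mul(Add(-1, 1), 3) = Mul(0, 3) = 0)
Mul(Mul(p, n), J) = Mul(Mul(6, 0), 0) = Mul(0, 0) = 0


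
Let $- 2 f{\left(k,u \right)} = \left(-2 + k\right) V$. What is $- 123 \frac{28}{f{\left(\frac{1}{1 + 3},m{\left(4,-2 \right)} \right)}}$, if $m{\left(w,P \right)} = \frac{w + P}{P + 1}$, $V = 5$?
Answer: $- \frac{3936}{5} \approx -787.2$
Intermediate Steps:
$m{\left(w,P \right)} = \frac{P + w}{1 + P}$
$f{\left(k,u \right)} = 5 - \frac{5 k}{2}$ ($f{\left(k,u \right)} = - \frac{\left(-2 + k\right) 5}{2} = - \frac{-10 + 5 k}{2} = 5 - \frac{5 k}{2}$)
$- 123 \frac{28}{f{\left(\frac{1}{1 + 3},m{\left(4,-2 \right)} \right)}} = - 123 \frac{28}{5 - \frac{5}{2 \left(1 + 3\right)}} = - 123 \frac{28}{5 - \frac{5}{2 \cdot 4}} = - 123 \frac{28}{5 - \frac{5}{8}} = - 123 \frac{28}{\frac{35}{8}} = - 123 \cdot 28 \cdot \frac{8}{35} = \left(-123\right) \frac{32}{5} = - \frac{3936}{5}$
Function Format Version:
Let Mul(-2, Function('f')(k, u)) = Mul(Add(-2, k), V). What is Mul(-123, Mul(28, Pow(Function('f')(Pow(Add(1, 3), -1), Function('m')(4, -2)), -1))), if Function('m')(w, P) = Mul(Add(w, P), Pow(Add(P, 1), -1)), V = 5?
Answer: Rational(-3936, 5) ≈ -787.20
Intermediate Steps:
Function('m')(w, P) = Mul(Pow(Add(1, P), -1), Add(P, w)) (Function('m')(w, P) = Mul(Add(P, w), Pow(Add(1, P), -1)) = Mul(Pow(Add(1, P), -1), Add(P, w)))
Function('f')(k, u) = Add(5, Mul(Rational(-5, 2), k)) (Function('f')(k, u) = Mul(Rational(-1, 2), Mul(Add(-2, k), 5)) = Mul(Rational(-1, 2), Add(-10, Mul(5, k))) = Add(5, Mul(Rational(-5, 2), k)))
Mul(-123, Mul(28, Pow(Function('f')(Pow(Add(1, 3), -1), Function('m')(4, -2)), -1))) = Mul(-123, Mul(28, Pow(Add(5, Mul(Rational(-5, 2), Pow(Add(1, 3), -1))), -1))) = Mul(-123, Mul(28, Pow(Add(5, Mul(Rational(-5, 2), Pow(4, -1))), -1))) = Mul(-123, Mul(28, Pow(Add(5, Mul(Rational(-5, 2), Rational(1, 4))), -1))) = Mul(-123, Mul(28, Pow(Add(5, Rational(-5, 8)), -1))) = Mul(-123, Mul(28, Pow(Rational(35, 8), -1))) = Mul(-123, Mul(28, Rational(8, 35))) = Mul(-123, Rational(32, 5)) = Rational(-3936, 5)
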